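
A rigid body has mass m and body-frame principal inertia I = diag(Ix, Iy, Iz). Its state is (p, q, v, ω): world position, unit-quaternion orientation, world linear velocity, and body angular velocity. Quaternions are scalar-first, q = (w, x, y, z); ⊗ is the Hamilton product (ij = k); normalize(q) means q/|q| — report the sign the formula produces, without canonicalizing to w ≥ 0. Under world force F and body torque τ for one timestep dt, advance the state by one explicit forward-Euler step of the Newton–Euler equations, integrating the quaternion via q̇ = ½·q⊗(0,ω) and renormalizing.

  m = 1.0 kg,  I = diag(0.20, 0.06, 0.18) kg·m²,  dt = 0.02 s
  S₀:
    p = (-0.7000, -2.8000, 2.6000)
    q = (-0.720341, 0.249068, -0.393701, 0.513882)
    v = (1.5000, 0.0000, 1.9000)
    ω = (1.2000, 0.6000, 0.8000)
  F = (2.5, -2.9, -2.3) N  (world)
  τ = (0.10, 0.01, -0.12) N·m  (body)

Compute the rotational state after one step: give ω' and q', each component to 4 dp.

ω' = (1.2042, 0.5969, 0.7979)
q' = (-0.7250, 0.2342, -0.3938, 0.5143)

α = I⁻¹(τ − ω×Iω) = (0.2120, -0.1533, -0.1067)
new body rate ω' = (1.2042, 0.5969, 0.7979)
2q̇ = q⊗(0,ω) = (-0.4737666, -1.4876992, -0.0148006, 0.0456092)
updated quaternion q' = (-0.7250, 0.2342, -0.3938, 0.5143)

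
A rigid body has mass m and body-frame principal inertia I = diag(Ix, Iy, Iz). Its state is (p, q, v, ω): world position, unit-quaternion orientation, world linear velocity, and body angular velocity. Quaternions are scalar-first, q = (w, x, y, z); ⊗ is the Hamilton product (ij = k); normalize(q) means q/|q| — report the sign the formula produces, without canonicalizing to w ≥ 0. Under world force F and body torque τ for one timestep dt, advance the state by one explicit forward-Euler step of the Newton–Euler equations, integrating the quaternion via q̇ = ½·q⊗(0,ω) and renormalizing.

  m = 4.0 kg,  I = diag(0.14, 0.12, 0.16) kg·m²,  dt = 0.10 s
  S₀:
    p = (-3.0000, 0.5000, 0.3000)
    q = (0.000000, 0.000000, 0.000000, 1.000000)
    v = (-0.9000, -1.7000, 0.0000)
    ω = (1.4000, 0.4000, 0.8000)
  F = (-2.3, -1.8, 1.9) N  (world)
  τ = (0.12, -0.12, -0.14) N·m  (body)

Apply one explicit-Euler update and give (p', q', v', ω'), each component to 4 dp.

p' = (-3.0900, 0.3300, 0.3000)
q' = (-0.0399, -0.0199, 0.0698, 0.9966)
v' = (-0.9575, -1.7450, 0.0475)
ω' = (1.4766, 0.3187, 0.7195)

precession coupling ω×(Iω) = (0.0128, -0.0224, -0.0112)
angular accel α = (0.7657, -0.8133, -0.8050)
ω + α·dt = (1.4766, 0.3187, 0.7195)
q⊗(0,ω) = (-0.8000000, -0.4000000, 1.4000000, 0.0000000)
q + ½dt·q⊗(0,ω), renormalized = (-0.0399, -0.0199, 0.0698, 0.9966)
a = F/m = (-0.5750, -0.4500, 0.4750)
new position p' = (-3.0900, 0.3300, 0.3000)
v' = v + a·dt = (-0.9575, -1.7450, 0.0475)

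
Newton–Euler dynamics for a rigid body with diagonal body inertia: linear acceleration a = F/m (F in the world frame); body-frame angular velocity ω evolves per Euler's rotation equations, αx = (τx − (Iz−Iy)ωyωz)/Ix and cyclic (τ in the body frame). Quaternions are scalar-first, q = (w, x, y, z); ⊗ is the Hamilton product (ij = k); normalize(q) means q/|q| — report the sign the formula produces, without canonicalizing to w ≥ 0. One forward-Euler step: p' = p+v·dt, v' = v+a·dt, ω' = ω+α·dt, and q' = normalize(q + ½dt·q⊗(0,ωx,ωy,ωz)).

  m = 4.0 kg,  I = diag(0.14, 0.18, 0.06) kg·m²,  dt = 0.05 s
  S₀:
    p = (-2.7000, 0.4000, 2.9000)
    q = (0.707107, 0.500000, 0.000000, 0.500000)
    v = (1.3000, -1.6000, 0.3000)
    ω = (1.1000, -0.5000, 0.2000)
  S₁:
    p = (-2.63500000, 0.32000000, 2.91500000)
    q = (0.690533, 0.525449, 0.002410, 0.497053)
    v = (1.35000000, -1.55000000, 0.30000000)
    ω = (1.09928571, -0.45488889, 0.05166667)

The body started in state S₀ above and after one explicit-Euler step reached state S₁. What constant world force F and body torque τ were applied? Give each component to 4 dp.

F = (4.0000, 4.0000, 0.0000)
τ = (0.0100, 0.1800, -0.2000)

ω₁ − ω₀ = (-0.00071429, 0.04511111, -0.14833333)
ω₀×(Iω₀) = (0.0120, 0.0176, -0.0220)
I·α + gyro = (0.0100, 0.1800, -0.2000)
Δv = v₁−v₀ = (0.05000000, 0.05000000, 0.00000000)
m·(v₁−v₀)/dt = (4.0000, 4.0000, 0.0000)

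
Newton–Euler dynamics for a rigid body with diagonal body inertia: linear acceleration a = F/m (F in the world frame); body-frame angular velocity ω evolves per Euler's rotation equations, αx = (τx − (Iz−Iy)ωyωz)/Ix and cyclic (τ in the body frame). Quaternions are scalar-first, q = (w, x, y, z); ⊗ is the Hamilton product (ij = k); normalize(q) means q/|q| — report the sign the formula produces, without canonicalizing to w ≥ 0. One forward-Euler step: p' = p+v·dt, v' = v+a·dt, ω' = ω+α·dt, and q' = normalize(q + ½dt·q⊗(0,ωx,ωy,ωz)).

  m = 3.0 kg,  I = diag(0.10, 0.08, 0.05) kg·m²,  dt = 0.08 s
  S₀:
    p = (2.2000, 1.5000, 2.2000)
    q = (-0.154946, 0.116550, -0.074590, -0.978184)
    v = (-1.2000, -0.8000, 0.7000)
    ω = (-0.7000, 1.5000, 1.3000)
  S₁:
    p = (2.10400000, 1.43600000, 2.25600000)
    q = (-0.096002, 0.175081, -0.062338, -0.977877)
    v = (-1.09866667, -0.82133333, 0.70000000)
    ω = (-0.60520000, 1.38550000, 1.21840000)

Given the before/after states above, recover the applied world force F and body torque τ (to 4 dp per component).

F = (3.8000, -0.8000, 0.0000)
τ = (0.0600, -0.1600, -0.0300)

ω₁ − ω₀ = (0.09480000, -0.11450000, -0.08160000)
gyro term ω₀×Iω₀ = (-0.0585, -0.0455, 0.0210)
applied torque τ = (0.0600, -0.1600, -0.0300)
velocity change Δv = (0.10133333, -0.02133333, 0.00000000)
m·(v₁−v₀)/dt = (3.8000, -0.8000, 0.0000)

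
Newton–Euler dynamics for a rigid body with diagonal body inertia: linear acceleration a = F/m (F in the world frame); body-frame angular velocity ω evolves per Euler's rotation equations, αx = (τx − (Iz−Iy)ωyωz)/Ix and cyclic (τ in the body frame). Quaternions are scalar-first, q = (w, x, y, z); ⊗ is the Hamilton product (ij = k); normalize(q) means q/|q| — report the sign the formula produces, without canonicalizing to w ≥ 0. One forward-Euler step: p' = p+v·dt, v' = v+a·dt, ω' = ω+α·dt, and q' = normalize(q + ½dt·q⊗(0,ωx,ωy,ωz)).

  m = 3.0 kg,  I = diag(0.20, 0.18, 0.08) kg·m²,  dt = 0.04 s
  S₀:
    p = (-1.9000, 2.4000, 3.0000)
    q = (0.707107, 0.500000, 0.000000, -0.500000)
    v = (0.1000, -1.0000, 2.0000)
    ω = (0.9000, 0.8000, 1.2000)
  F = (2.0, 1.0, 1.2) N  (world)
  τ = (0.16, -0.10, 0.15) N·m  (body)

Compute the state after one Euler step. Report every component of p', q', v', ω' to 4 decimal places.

p' = (-1.8960, 2.3600, 3.0800)
q' = (0.7097, 0.5204, -0.0097, -0.4748)
v' = (0.1267, -0.9867, 2.0160)
ω' = (0.9512, 0.7490, 1.2822)

gyro term ω×Iω = (-0.0960, 0.1296, -0.0144)
α = I⁻¹(τ − ω×Iω) = (1.2800, -1.2756, 2.0550)
ω + α·dt = (0.9512, 0.7490, 1.2822)
2q̇ = q⊗(0,ω) = (0.1500000, 1.0363963, -0.4843144, 1.2485284)
q + ½dt·q⊗(0,ω), renormalized = (0.7097, 0.5204, -0.0097, -0.4748)
a = (0.6667, 0.3333, 0.4000)
p + v·dt = (-1.8960, 2.3600, 3.0800)
v + (F/m)dt = (0.1267, -0.9867, 2.0160)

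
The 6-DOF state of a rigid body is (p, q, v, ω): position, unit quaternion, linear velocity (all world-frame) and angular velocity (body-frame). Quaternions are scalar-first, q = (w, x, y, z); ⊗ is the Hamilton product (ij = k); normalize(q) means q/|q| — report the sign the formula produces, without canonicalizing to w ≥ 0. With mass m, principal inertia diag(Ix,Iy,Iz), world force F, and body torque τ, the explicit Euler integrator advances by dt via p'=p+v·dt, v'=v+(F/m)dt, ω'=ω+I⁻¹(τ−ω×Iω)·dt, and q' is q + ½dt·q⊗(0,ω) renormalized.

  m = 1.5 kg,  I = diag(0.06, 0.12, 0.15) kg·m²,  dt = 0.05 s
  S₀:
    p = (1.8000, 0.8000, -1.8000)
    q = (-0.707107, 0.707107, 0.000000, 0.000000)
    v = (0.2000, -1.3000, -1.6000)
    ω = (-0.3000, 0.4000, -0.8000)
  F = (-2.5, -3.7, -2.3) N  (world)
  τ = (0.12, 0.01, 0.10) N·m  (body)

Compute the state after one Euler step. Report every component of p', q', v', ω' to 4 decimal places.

a = F/m = (-1.6667, -2.4667, -1.5333)
p' = p + v·dt = (1.8100, 0.7350, -1.8800)
v' = v + a·dt = (0.1167, -1.4233, -1.6767)
α = I⁻¹(τ − ω×Iω) = (2.1600, 0.2633, 0.7147)
new body rate ω' = (-0.1920, 0.4132, -0.7643)
q⊗(0,ω) = (0.2121321, 0.2121321, 0.2828428, 0.8485284)
q' = normalize(q + ½dt·q⊗(0,ω)) = (-0.7016, 0.7122, 0.0071, 0.0212)

p' = (1.8100, 0.7350, -1.8800)
q' = (-0.7016, 0.7122, 0.0071, 0.0212)
v' = (0.1167, -1.4233, -1.6767)
ω' = (-0.1920, 0.4132, -0.7643)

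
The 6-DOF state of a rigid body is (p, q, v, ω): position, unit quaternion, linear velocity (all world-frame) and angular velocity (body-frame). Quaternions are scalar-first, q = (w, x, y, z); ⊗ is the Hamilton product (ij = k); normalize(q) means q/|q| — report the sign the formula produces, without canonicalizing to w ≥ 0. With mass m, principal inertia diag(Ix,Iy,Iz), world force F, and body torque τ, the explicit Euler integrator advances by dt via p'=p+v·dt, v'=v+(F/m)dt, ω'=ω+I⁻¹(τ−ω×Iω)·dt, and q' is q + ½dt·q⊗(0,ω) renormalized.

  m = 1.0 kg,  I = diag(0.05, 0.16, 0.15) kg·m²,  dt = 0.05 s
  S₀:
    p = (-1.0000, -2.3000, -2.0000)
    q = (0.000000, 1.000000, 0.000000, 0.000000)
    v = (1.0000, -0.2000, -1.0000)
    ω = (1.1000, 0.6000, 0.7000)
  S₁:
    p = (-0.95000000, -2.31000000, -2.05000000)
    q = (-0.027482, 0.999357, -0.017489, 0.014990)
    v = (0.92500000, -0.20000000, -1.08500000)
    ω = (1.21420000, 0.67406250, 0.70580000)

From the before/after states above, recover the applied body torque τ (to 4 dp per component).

Δω = ω₁−ω₀ = (0.11420000, 0.07406250, 0.00580000)
ω₀×(Iω₀) = (-0.0042, -0.0770, 0.0726)
applied torque τ = (0.1100, 0.1600, 0.0900)

τ = (0.1100, 0.1600, 0.0900)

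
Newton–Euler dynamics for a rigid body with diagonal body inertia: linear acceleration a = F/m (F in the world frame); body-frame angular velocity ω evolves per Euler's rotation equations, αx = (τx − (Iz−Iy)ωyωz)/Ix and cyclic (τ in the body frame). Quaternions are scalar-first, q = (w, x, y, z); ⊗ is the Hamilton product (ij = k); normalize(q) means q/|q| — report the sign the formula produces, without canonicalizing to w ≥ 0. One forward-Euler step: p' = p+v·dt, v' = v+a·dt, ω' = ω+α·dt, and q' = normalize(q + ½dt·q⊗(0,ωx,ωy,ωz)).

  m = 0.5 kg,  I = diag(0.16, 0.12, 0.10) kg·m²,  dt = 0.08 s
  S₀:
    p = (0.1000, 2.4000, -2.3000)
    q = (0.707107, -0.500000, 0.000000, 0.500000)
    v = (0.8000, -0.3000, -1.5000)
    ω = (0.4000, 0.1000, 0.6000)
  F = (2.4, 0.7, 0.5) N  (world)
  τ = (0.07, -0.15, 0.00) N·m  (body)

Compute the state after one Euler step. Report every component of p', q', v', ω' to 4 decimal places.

p' = (0.1640, 2.3760, -2.4200)
q' = (0.7028, -0.4905, 0.0228, 0.5148)
v' = (1.1840, -0.1880, -1.4200)
ω' = (0.4356, -0.0096, 0.6013)

p + v·dt = (0.1640, 2.3760, -2.4200)
new velocity v' = (1.1840, -0.1880, -1.4200)
gyro term ω×Iω = (-0.0012, 0.0144, -0.0016)
(τ − ω×Iω)/I = (0.4450, -1.3700, 0.0160)
new body rate ω' = (0.4356, -0.0096, 0.6013)
q⊗(0,ω) = (-0.1000000, 0.2328428, 0.5707107, 0.3742642)
updated quaternion q' = (0.7028, -0.4905, 0.0228, 0.5148)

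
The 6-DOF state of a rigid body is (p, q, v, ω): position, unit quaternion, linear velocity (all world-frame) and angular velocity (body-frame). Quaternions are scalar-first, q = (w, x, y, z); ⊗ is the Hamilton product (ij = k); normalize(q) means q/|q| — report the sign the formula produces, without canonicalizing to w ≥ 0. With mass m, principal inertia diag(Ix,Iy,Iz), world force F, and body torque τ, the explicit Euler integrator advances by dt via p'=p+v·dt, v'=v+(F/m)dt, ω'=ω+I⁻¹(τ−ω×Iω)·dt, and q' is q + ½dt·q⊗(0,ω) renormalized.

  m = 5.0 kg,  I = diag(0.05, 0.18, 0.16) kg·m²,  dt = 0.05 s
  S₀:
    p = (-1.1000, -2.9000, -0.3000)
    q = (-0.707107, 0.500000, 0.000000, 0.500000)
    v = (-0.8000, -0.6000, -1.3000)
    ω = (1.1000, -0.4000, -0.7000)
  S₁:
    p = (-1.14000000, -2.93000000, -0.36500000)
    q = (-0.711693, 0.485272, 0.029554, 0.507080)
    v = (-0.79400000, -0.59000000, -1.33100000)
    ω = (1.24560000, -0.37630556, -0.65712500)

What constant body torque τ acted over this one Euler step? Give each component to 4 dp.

τ = (0.1400, 0.1700, 0.0800)

ω₁ − ω₀ = (0.14560000, 0.02369444, 0.04287500)
precession coupling = (-0.0056, 0.0847, -0.0572)
I·α + gyro = (0.1400, 0.1700, 0.0800)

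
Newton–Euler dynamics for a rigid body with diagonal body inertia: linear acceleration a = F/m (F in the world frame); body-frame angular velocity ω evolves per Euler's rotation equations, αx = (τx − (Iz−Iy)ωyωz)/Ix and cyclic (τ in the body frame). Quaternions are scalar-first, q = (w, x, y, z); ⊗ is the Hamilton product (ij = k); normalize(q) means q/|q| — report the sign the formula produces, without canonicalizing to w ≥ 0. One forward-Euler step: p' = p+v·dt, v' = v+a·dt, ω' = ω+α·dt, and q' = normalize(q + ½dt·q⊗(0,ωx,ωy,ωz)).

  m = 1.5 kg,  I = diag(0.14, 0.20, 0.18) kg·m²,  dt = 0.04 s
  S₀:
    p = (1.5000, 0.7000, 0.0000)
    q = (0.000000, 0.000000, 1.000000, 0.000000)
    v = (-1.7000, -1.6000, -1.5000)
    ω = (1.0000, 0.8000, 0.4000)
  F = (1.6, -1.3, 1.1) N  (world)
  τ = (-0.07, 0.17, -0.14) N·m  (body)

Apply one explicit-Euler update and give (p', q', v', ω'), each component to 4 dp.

p' = (1.4320, 0.6360, -0.0600)
q' = (-0.0160, 0.0080, 0.9996, -0.0200)
v' = (-1.6573, -1.6347, -1.4707)
ω' = (0.9818, 0.8372, 0.3582)

a = F/m = (1.0667, -0.8667, 0.7333)
new position p' = (1.4320, 0.6360, -0.0600)
v' = v + a·dt = (-1.6573, -1.6347, -1.4707)
(τ − ω×Iω)/I = (-0.4543, 0.9300, -1.0444)
ω' = ω + α·dt = (0.9818, 0.8372, 0.3582)
Hamilton product q⊗(0,ω) = (-0.8000000, 0.4000000, 0.0000000, -1.0000000)
updated quaternion q' = (-0.0160, 0.0080, 0.9996, -0.0200)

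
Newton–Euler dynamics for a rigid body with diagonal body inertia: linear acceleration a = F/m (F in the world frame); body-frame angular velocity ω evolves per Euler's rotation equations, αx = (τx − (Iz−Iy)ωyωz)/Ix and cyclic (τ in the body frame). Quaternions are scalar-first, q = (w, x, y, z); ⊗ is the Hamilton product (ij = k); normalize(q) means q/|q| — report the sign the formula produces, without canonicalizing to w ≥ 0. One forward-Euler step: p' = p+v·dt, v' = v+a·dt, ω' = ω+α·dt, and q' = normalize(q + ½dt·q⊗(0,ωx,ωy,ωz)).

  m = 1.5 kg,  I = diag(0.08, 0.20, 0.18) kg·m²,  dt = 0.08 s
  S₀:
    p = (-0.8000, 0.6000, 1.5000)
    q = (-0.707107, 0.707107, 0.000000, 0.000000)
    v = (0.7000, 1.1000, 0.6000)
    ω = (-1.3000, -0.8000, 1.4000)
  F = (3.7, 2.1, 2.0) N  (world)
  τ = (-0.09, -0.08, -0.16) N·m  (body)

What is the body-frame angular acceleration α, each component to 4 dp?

precession coupling ω×(Iω) = (0.0224, 0.1820, 0.1248)
α = I⁻¹(τ − ω×Iω) = (-1.4050, -1.3100, -1.5822)

α = (-1.4050, -1.3100, -1.5822)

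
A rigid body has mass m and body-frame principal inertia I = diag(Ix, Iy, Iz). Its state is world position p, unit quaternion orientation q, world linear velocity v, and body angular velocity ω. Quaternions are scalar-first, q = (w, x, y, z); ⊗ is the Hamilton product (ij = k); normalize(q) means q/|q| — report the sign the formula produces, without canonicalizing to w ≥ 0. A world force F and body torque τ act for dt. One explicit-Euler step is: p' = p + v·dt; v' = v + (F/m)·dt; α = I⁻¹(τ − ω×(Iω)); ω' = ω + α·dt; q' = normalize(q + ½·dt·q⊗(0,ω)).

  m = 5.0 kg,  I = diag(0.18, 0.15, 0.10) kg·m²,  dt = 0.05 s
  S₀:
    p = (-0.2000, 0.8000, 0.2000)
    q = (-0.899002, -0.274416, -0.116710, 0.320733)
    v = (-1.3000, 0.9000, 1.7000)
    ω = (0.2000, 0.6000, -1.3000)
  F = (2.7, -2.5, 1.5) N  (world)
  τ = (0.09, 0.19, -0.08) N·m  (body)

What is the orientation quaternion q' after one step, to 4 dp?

Hamilton product q⊗(0,ω) = (0.5418621, -0.2205172, -0.8319954, 1.0273950)
q' = normalize(q + ½dt·q⊗(0,ω)) = (-0.8849, -0.2797, -0.1374, 0.3462)

q' = (-0.8849, -0.2797, -0.1374, 0.3462)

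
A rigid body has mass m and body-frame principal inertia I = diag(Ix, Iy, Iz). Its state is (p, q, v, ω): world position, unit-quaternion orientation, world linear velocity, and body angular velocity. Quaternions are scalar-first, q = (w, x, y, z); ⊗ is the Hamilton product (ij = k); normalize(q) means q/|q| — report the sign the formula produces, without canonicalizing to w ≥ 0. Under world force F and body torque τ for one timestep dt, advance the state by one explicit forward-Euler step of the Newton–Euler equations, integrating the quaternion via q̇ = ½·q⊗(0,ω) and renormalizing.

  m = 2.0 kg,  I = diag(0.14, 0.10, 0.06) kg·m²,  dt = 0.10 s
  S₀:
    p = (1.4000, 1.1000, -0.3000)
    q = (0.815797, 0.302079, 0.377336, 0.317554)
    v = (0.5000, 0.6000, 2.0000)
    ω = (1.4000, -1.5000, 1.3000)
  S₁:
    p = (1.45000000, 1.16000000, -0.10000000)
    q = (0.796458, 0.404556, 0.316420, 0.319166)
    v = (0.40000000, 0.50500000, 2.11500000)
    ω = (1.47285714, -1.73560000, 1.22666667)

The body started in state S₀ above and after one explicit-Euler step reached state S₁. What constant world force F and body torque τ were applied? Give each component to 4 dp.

rate change Δω = (0.07285714, -0.23560000, -0.07333333)
ω₀×(Iω₀) = (0.0780, 0.1456, 0.0840)
I·α + gyro = (0.1800, -0.0900, 0.0400)
Δv = v₁−v₀ = (-0.10000000, -0.09500000, 0.11500000)
F = m·Δv/dt = (-2.0000, -1.9000, 2.3000)

F = (-2.0000, -1.9000, 2.3000)
τ = (0.1800, -0.0900, 0.0400)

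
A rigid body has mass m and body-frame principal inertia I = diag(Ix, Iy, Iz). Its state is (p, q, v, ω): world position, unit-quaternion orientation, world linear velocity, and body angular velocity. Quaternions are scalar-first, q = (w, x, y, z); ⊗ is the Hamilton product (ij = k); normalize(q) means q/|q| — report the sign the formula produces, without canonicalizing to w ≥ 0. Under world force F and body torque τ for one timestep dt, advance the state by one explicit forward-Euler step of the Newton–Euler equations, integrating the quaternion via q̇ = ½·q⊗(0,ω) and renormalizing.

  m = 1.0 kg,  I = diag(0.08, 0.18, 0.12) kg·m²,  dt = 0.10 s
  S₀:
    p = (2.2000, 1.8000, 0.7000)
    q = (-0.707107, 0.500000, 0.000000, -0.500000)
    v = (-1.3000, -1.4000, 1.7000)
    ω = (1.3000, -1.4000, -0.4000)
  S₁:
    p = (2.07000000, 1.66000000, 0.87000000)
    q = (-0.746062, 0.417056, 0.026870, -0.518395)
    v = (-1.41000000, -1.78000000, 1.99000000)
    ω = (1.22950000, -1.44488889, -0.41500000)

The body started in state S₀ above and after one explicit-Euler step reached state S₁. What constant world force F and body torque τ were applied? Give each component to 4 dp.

F = (-1.1000, -3.8000, 2.9000)
τ = (-0.0900, -0.0600, -0.2000)

ω₁ − ω₀ = (-0.07050000, -0.04488889, -0.01500000)
precession coupling = (-0.0336, 0.0208, -0.1820)
τ = I·(Δω/dt) + ω₀×(Iω₀) = (-0.0900, -0.0600, -0.2000)
v₁ − v₀ = (-0.11000000, -0.38000000, 0.29000000)
applied force F = (-1.1000, -3.8000, 2.9000)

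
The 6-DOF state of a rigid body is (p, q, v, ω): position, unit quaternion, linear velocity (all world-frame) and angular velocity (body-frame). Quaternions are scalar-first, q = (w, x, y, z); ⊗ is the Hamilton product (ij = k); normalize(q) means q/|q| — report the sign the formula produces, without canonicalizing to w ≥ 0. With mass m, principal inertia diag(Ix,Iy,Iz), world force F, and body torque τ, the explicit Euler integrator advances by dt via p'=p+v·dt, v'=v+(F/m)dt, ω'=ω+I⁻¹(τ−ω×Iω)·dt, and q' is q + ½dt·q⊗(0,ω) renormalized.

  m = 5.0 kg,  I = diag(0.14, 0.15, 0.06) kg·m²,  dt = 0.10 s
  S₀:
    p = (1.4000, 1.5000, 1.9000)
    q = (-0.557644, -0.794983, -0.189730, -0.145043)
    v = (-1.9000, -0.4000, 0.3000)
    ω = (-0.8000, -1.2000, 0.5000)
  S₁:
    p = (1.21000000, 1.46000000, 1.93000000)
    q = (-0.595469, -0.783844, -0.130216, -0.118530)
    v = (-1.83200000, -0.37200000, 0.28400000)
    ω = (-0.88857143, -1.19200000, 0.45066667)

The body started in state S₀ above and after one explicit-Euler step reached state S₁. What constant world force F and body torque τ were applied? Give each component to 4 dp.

Δω = ω₁−ω₀ = (-0.08857143, 0.00800000, -0.04933333)
applied torque τ = (-0.0700, -0.0200, -0.0200)
velocity change Δv = (0.06800000, 0.02800000, -0.01600000)
applied force F = (3.4000, 1.4000, -0.8000)

F = (3.4000, 1.4000, -0.8000)
τ = (-0.0700, -0.0200, -0.0200)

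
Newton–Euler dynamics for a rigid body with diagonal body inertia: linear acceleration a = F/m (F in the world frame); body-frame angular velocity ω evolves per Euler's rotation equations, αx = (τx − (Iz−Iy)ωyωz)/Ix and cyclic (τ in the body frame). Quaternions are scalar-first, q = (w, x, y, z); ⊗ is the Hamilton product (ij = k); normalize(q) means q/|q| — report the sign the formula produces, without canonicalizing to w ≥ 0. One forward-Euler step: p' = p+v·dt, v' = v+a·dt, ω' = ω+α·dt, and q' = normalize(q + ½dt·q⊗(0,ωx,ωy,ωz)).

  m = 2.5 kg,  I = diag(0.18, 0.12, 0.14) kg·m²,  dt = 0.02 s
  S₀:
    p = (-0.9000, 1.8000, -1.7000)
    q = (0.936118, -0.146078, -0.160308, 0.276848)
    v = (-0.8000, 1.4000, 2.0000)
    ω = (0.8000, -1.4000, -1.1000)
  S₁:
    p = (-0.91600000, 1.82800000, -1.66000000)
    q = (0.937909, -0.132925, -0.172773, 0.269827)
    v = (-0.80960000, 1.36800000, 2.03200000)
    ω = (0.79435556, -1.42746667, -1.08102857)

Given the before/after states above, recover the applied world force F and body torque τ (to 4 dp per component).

F = (-1.2000, -4.0000, 4.0000)
τ = (-0.0200, -0.2000, 0.2000)

ω₁ − ω₀ = (-0.00564444, -0.02746667, 0.01897143)
applied torque τ = (-0.0200, -0.2000, 0.2000)
Δv = v₁−v₀ = (-0.00960000, -0.03200000, 0.03200000)
F = m·Δv/dt = (-1.2000, -4.0000, 4.0000)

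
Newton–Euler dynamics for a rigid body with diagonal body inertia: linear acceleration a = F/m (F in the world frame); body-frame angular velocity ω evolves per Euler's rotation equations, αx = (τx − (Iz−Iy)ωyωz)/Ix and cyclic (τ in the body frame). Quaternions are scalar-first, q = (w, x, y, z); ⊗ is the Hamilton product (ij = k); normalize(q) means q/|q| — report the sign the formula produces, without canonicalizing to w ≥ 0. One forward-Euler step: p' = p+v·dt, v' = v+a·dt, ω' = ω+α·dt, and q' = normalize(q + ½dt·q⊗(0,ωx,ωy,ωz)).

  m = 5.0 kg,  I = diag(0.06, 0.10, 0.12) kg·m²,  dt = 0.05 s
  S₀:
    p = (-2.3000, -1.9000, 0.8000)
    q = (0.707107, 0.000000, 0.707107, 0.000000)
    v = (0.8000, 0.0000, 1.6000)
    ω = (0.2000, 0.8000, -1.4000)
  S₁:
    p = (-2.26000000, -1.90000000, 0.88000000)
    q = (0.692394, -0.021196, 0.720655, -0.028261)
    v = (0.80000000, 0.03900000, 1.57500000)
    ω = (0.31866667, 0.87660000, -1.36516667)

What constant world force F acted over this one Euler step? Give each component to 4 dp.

velocity change Δv = (0.00000000, 0.03900000, -0.02500000)
applied force F = (0.0000, 3.9000, -2.5000)

F = (0.0000, 3.9000, -2.5000)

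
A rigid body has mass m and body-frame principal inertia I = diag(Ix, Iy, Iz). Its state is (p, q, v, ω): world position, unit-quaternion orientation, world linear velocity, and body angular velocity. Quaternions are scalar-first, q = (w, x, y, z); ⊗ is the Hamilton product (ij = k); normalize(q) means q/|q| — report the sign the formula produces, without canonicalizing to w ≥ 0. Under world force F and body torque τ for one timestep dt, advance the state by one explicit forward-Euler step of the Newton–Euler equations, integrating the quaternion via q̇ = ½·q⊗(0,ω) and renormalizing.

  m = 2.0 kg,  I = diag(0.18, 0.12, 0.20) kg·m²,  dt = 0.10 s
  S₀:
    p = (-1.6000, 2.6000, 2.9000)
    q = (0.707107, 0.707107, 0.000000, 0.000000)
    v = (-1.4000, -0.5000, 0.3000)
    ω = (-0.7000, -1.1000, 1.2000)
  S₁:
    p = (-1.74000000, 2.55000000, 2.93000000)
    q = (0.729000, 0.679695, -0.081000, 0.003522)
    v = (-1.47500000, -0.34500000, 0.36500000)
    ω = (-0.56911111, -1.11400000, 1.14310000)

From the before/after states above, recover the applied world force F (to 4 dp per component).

F = (-1.5000, 3.1000, 1.3000)

v₁ − v₀ = (-0.07500000, 0.15500000, 0.06500000)
m·(v₁−v₀)/dt = (-1.5000, 3.1000, 1.3000)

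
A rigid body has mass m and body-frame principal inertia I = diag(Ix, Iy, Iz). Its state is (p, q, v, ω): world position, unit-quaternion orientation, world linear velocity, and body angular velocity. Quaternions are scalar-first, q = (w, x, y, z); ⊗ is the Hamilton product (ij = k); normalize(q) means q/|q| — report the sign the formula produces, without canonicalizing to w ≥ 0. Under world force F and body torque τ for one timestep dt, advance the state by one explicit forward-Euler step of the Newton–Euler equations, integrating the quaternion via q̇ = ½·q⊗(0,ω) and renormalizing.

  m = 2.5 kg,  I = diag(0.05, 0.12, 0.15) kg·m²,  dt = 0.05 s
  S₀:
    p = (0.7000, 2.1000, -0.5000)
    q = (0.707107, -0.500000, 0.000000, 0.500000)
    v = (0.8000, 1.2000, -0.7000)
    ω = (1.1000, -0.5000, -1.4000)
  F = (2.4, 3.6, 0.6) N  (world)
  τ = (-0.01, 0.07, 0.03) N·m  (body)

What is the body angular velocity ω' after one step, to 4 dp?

(τ − ω×Iω)/I = (-0.6200, -0.7000, 0.4567)
ω + α·dt = (1.0690, -0.5350, -1.3772)

ω' = (1.0690, -0.5350, -1.3772)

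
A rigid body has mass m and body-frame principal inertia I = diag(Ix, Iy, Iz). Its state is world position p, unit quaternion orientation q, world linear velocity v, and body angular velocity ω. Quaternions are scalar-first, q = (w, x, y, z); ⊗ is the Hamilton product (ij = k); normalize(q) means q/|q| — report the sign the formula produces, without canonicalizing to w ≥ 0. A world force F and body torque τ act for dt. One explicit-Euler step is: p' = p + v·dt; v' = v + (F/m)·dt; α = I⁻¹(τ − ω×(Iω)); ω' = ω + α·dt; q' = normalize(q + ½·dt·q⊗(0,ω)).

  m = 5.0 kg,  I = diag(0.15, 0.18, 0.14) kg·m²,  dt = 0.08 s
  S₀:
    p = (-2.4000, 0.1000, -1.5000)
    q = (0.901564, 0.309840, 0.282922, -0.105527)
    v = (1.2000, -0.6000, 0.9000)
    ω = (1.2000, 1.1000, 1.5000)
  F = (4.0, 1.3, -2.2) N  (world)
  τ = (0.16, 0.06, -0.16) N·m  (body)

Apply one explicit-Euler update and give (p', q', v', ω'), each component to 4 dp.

p' = (-2.3040, 0.0520, -1.4280)
q' = (0.8771, 0.3733, 0.2978, -0.0512)
v' = (1.2640, -0.5792, 0.8648)
ω' = (1.3205, 1.1187, 1.3859)

angular accel α = (1.5067, 0.2333, -1.4257)
new body rate ω' = (1.3205, 1.1187, 1.3859)
Hamilton product q⊗(0,ω) = (-0.5247317, 1.6223395, 0.4003280, 1.3536636)
updated quaternion q' = (0.8771, 0.3733, 0.2978, -0.0512)
a = (0.8000, 0.2600, -0.4400)
p' = p + v·dt = (-2.3040, 0.0520, -1.4280)
v' = v + a·dt = (1.2640, -0.5792, 0.8648)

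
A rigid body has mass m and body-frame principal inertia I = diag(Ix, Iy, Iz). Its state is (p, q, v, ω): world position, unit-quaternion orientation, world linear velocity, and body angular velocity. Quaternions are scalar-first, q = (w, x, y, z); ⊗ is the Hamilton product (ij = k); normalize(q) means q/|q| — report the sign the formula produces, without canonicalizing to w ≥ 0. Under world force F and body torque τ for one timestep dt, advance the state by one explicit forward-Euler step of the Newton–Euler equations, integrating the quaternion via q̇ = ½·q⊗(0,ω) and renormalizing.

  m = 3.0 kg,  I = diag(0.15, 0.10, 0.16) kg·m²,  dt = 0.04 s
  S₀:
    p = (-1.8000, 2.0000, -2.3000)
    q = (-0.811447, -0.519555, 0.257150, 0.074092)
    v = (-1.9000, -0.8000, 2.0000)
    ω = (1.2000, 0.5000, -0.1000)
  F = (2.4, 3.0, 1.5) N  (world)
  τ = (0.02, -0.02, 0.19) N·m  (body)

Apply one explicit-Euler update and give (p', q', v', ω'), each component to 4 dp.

p' = (-1.8760, 1.9680, -2.2200)
q' = (-0.8011, -0.5401, 0.2497, 0.0643)
v' = (-1.8680, -0.7600, 2.0200)
ω' = (1.2061, 0.4915, -0.0450)

angular accel α = (0.1533, -0.2120, 1.3750)
ω' = ω + α·dt = (1.2061, 0.4915, -0.0450)
q⊗(0,ω) = (0.5023002, -1.0364974, -0.3687686, -0.4872128)
q' = normalize(q + ½dt·q⊗(0,ω)) = (-0.8011, -0.5401, 0.2497, 0.0643)
new position p' = (-1.8760, 1.9680, -2.2200)
v' = v + a·dt = (-1.8680, -0.7600, 2.0200)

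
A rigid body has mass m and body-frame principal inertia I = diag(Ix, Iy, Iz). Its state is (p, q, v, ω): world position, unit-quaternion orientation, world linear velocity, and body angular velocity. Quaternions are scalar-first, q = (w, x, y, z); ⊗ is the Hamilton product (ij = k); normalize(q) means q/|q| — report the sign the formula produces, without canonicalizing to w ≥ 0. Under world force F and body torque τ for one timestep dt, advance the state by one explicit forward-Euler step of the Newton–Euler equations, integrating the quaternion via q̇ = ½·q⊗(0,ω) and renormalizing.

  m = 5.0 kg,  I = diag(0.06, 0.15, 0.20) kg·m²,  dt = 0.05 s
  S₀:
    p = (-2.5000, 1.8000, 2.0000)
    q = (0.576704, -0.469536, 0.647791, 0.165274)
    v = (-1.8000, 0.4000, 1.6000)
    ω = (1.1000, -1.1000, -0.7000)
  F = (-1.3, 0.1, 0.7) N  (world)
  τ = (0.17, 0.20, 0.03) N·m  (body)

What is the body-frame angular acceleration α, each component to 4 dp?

gyro term ω×Iω = (0.0385, 0.1078, -0.1089)
(τ − ω×Iω)/I = (2.1917, 0.6147, 0.6945)

α = (2.1917, 0.6147, 0.6945)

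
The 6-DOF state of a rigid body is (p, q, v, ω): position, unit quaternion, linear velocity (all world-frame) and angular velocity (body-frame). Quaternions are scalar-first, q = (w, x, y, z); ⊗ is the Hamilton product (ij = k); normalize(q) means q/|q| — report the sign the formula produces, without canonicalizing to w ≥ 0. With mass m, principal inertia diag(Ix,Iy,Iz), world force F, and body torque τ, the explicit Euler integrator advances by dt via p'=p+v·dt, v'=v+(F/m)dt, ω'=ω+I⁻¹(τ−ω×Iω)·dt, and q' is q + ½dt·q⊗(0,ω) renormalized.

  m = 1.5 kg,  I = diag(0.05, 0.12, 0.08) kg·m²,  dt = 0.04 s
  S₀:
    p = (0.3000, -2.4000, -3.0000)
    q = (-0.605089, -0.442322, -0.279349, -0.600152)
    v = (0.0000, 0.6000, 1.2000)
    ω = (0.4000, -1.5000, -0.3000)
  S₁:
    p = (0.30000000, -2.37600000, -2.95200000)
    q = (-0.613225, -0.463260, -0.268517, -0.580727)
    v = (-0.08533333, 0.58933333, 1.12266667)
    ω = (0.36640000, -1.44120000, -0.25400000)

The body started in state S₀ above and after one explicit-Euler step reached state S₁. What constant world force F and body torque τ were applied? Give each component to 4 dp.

rate change Δω = (-0.03360000, 0.05880000, 0.04600000)
τ = I·(Δω/dt) + ω₀×(Iω₀) = (-0.0600, 0.1800, 0.0500)
velocity change Δv = (-0.08533333, -0.01066667, -0.07733333)
applied force F = (-3.2000, -0.4000, -2.9000)

F = (-3.2000, -0.4000, -2.9000)
τ = (-0.0600, 0.1800, 0.0500)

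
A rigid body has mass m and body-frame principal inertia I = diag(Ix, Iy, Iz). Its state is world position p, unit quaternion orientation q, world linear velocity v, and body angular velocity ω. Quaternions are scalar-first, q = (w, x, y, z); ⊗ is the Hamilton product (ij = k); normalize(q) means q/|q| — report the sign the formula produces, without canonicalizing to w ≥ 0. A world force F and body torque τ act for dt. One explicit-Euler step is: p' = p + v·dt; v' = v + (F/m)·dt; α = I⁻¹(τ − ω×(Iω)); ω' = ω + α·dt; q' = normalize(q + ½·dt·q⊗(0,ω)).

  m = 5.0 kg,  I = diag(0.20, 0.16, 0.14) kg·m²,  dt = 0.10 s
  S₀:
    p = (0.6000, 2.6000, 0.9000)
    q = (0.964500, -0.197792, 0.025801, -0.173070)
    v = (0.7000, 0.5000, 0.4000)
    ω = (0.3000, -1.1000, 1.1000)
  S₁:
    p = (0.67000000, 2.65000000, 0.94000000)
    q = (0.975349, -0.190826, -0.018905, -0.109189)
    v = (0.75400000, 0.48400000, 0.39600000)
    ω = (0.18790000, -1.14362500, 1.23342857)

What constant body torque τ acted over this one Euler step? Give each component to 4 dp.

ω₁ − ω₀ = (-0.11210000, -0.04362500, 0.13342857)
precession coupling = (0.0242, 0.0198, 0.0132)
I·α + gyro = (-0.2000, -0.0500, 0.2000)

τ = (-0.2000, -0.0500, 0.2000)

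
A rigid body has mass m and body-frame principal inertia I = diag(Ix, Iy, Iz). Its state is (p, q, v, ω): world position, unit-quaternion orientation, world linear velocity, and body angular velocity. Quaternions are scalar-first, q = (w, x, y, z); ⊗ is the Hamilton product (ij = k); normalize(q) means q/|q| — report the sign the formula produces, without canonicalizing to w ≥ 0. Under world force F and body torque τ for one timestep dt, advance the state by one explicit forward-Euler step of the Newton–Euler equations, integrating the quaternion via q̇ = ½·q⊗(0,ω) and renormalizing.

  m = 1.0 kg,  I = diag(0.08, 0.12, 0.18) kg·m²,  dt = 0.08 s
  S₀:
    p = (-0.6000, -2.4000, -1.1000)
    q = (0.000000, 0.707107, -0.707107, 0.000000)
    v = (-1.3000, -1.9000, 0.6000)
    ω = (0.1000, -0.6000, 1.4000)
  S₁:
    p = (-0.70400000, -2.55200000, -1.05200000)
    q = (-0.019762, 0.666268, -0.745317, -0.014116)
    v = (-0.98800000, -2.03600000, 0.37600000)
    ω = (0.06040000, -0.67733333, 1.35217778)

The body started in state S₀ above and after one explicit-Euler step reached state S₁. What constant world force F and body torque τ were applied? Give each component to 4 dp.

rate change Δω = (-0.03960000, -0.07733333, -0.04782222)
τ = I·(Δω/dt) + ω₀×(Iω₀) = (-0.0900, -0.1300, -0.1100)
v₁ − v₀ = (0.31200000, -0.13600000, -0.22400000)
m·(v₁−v₀)/dt = (3.9000, -1.7000, -2.8000)

F = (3.9000, -1.7000, -2.8000)
τ = (-0.0900, -0.1300, -0.1100)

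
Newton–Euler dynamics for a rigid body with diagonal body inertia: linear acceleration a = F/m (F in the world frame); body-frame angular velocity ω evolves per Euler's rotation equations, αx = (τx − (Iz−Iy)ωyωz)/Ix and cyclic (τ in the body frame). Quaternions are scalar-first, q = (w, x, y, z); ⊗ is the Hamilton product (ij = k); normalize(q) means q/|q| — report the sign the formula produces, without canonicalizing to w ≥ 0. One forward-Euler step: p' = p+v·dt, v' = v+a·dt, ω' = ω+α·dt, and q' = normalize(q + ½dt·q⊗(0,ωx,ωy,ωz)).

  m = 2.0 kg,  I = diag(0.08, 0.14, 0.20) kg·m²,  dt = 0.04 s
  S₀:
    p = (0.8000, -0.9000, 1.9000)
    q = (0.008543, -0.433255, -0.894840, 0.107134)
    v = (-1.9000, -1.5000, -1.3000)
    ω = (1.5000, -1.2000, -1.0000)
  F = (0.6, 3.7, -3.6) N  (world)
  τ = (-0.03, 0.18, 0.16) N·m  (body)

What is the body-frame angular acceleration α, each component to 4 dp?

α = (-1.2750, 0.0000, 1.3400)

gyro term ω×Iω = (0.0720, 0.1800, -0.1080)
α = I⁻¹(τ − ω×Iω) = (-1.2750, 0.0000, 1.3400)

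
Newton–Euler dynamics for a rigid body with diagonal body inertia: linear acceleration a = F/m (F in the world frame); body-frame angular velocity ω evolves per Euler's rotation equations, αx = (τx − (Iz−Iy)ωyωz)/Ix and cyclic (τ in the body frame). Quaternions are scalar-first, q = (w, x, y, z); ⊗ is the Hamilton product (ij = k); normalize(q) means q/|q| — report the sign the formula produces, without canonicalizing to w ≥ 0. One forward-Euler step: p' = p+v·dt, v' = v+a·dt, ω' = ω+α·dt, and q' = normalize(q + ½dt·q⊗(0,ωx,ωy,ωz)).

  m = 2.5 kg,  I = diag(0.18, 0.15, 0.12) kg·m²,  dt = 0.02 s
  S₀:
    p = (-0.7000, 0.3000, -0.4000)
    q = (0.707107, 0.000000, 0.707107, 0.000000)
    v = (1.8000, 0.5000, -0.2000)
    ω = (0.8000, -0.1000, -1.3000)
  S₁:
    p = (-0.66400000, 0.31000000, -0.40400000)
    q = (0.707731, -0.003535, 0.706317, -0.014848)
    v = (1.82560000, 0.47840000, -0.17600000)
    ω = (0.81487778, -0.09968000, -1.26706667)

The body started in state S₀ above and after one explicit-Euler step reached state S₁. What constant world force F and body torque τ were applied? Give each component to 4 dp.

v₁ − v₀ = (0.02560000, -0.02160000, 0.02400000)
m·(v₁−v₀)/dt = (3.2000, -2.7000, 3.0000)
rate change Δω = (0.01487778, 0.00032000, 0.03293333)
ω₀×(Iω₀) = (-0.0039, -0.0624, 0.0024)
I·α + gyro = (0.1300, -0.0600, 0.2000)

F = (3.2000, -2.7000, 3.0000)
τ = (0.1300, -0.0600, 0.2000)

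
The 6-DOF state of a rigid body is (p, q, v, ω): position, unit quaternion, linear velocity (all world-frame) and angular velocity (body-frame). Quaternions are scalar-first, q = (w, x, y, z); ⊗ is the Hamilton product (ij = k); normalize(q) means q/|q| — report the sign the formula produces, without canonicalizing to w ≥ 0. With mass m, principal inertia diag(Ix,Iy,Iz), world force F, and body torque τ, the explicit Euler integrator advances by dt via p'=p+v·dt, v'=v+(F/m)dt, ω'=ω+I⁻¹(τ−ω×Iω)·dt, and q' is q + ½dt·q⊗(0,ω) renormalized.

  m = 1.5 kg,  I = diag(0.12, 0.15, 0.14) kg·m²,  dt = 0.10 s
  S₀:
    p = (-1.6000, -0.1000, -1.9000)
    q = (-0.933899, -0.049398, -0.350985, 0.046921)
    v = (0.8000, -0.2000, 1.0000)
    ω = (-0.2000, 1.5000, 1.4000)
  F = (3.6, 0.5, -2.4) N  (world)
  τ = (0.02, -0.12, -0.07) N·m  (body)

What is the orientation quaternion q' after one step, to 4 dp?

Hamilton product q⊗(0,ω) = (0.4509085, -0.3749807, -1.3410755, -1.4517526)
updated quaternion q' = (-0.9066, -0.0678, -0.4158, -0.0255)

q' = (-0.9066, -0.0678, -0.4158, -0.0255)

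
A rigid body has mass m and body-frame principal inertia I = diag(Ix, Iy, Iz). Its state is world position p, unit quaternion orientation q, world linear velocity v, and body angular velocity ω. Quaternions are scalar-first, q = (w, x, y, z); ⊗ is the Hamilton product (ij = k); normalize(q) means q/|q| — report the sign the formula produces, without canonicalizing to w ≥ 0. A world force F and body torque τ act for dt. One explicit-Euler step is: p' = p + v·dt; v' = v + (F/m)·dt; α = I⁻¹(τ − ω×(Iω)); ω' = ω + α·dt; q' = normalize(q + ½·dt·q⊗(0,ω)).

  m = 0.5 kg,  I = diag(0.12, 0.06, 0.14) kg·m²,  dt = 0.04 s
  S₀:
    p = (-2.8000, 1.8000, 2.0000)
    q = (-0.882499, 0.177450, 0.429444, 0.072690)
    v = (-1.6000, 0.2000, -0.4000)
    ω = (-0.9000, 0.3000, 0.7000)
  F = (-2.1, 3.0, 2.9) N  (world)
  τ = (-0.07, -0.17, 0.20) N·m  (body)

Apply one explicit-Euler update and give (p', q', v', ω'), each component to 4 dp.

linear accel F/m = (-4.2000, 6.0000, 5.8000)
new position p' = (-2.8640, 1.8080, 1.9840)
v' = v + a·dt = (-1.7680, 0.4400, -0.1680)
α = I⁻¹(τ − ω×Iω) = (-0.7233, -3.0433, 1.3129)
new body rate ω' = (-0.9289, 0.1783, 0.7525)
q⊗(0,ω) = (-0.0200112, 1.0730529, -0.4543857, -0.1780147)
q + ½dt·q⊗(0,ω), renormalized = (-0.8827, 0.1989, 0.4202, 0.0691)

p' = (-2.8640, 1.8080, 1.9840)
q' = (-0.8827, 0.1989, 0.4202, 0.0691)
v' = (-1.7680, 0.4400, -0.1680)
ω' = (-0.9289, 0.1783, 0.7525)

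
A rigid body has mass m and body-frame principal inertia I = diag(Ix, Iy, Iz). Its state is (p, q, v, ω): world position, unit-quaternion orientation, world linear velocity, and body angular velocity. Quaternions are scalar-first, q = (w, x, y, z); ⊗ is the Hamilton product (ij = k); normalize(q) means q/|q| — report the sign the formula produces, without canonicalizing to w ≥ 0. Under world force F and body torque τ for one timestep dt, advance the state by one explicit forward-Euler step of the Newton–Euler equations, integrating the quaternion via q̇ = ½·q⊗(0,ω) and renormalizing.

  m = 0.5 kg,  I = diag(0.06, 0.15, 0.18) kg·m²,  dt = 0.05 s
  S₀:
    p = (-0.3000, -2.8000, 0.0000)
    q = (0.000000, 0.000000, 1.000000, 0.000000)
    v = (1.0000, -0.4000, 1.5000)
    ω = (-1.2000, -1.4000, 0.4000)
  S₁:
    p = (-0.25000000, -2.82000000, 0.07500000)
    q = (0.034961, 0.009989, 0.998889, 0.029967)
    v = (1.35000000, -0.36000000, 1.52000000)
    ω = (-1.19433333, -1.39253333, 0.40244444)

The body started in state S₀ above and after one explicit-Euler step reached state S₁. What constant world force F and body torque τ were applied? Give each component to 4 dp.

rate change Δω = (0.00566667, 0.00746667, 0.00244444)
applied torque τ = (-0.0100, 0.0800, 0.1600)
v₁ − v₀ = (0.35000000, 0.04000000, 0.02000000)
applied force F = (3.5000, 0.4000, 0.2000)

F = (3.5000, 0.4000, 0.2000)
τ = (-0.0100, 0.0800, 0.1600)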